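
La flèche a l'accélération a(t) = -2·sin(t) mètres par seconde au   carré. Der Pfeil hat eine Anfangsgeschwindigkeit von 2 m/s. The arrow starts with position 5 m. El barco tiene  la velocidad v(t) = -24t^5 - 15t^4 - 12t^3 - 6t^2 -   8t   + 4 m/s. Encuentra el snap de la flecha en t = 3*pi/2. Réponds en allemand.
Ausgehend von der Beschleunigung a(t) = -2·sin(t), nehmen wir 2 Ableitungen. Mit d/dt von a(t) finden wir j(t) = -2·cos(t). Mit d/dt von j(t) finden wir s(t) = 2·sin(t). Mit s(t) = 2·sin(t) und Einsetzen von t = 3*pi/2, finden wir s = -2.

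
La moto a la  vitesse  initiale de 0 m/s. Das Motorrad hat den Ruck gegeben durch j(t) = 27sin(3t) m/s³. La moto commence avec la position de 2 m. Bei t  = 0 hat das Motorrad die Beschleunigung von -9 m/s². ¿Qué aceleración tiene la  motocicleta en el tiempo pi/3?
Necesitamos integrar nuestra ecuación de la sacudida j(t) = 27·sin(3·t) 1 vez. La integral de la sacudida, con a(0) = -9, da la aceleración: a(t) = -9·cos(3·t). Usando a(t) = -9·cos(3·t) y sustituyendo t = pi/3, encontramos a = 9.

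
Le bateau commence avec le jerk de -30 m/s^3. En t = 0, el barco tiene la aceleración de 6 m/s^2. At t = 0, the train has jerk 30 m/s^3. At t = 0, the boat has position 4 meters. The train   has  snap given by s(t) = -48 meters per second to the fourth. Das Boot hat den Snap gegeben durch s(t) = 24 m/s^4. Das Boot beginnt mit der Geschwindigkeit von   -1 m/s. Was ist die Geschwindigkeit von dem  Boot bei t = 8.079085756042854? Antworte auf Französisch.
En partant du snap s(t) = 24, nous prenons 3 primitives. En intégrant le snap et en utilisant la condition initiale j(0) = -30, nous obtenons j(t) = 24·t - 30. En prenant ∫j(t)dt et en appliquant a(0) = 6, nous trouvons a(t) = 12·t^2 - 30·t + 6. En intégrant l'accélération et en utilisant la condition initiale v(0) = -1, nous obtenons v(t) = 4·t^3 - 15·t^2 + 6·t - 1. De l'équation de la vitesse v(t) = 4·t^3 - 15·t^2 + 6·t - 1, nous substituons t = 8.079085756042854 pour obtenir v = 1177.74039141382.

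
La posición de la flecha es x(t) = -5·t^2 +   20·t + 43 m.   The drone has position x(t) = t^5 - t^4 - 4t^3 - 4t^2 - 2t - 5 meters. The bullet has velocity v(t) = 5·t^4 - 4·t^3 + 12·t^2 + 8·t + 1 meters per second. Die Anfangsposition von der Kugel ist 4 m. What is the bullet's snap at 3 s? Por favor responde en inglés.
Starting from velocity v(t) = 5·t^4 - 4·t^3 + 12·t^2 + 8·t + 1, we take 3 derivatives. Taking d/dt of v(t), we find a(t) = 20·t^3 - 12·t^2 + 24·t + 8. The derivative of acceleration gives jerk: j(t) = 60·t^2 - 24·t + 24. The derivative of jerk gives snap: s(t) = 120·t - 24. Using s(t) = 120·t - 24 and substituting t = 3, we find s = 336.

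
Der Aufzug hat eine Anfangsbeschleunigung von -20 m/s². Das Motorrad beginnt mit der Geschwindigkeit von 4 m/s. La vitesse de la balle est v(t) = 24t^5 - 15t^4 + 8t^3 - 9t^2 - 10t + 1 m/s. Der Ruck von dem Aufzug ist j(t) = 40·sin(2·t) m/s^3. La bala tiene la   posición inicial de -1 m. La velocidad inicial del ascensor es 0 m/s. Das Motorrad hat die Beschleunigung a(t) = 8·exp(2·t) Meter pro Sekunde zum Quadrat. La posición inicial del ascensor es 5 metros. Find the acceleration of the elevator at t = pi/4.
To find the answer, we compute 1 integral of j(t) = 40·sin(2·t). The antiderivative of jerk, with a(0) = -20, gives acceleration: a(t) = -20·cos(2·t). From the given acceleration equation a(t) = -20·cos(2·t), we substitute t = pi/4 to get a = 0.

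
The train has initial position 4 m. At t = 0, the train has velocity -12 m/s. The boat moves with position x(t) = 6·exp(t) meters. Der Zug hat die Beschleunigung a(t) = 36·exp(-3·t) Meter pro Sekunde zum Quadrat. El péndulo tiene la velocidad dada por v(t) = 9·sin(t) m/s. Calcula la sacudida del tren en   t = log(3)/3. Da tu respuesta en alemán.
Wir müssen unsere Gleichung für die Beschleunigung a(t) = 36·exp(-3·t) 1-mal ableiten. Mit d/dt von a(t) finden wir j(t) = -108·exp(-3·t). Mit j(t) = -108·exp(-3·t) und Einsetzen von t = log(3)/3, finden wir j = -36.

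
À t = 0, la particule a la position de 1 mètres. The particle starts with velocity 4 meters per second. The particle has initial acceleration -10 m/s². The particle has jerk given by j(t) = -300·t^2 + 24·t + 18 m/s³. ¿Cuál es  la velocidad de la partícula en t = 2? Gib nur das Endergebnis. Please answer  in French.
À t = 2, v = -348.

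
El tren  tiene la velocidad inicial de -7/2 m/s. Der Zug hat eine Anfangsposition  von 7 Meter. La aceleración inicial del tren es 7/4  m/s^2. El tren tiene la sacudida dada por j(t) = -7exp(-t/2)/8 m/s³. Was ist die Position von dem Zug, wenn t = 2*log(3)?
Ausgehend von dem Ruck j(t) = -7·exp(-t/2)/8, nehmen wir 3 Integrale. Das Integral von dem Ruck, mit a(0) = 7/4, ergibt die Beschleunigung: a(t) = 7·exp(-t/2)/4. Mit ∫a(t)dt und Anwendung von v(0) = -7/2, finden wir v(t) = -7·exp(-t/2)/2. Mit ∫v(t)dt und Anwendung von x(0) = 7, finden wir x(t) = 7·exp(-t/2). Wir haben die Position x(t) = 7·exp(-t/2). Durch Einsetzen von t = 2*log(3): x(2*log(3)) = 7/3.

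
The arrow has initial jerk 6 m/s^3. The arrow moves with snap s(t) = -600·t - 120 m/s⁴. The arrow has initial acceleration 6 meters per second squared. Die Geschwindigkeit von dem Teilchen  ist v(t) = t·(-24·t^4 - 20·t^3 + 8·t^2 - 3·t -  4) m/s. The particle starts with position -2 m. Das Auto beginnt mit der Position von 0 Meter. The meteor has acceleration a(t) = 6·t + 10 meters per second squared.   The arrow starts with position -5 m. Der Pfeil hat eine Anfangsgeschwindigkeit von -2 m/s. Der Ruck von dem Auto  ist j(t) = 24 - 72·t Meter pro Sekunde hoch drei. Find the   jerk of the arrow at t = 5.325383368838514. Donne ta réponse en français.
Pour résoudre ceci, nous devons prendre 1 primitive de notre équation du snap s(t) = -600·t - 120. L'intégrale du snap, avec j(0) = 6, donne le jerk: j(t) = -300·t^2 - 120·t + 6. De l'équation du jerk j(t) = -300·t^2 - 120·t + 6, nous substituons t = 5.325383368838514 pour obtenir j = -9140.95841179117.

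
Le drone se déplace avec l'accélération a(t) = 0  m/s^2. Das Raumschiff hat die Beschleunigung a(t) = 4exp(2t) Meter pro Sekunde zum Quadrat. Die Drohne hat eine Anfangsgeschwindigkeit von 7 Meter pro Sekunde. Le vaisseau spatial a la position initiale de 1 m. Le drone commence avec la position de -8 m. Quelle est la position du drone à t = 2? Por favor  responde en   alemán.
Ausgehend von der Beschleunigung a(t) = 0, nehmen wir 2 Integrale. Mit ∫a(t)dt und Anwendung von v(0) = 7, finden wir v(t) = 7. Mit ∫v(t)dt und Anwendung von x(0) = -8, finden wir x(t) = 7·t - 8. Wir haben die Position x(t) = 7·t - 8. Durch Einsetzen von t = 2: x(2) = 6.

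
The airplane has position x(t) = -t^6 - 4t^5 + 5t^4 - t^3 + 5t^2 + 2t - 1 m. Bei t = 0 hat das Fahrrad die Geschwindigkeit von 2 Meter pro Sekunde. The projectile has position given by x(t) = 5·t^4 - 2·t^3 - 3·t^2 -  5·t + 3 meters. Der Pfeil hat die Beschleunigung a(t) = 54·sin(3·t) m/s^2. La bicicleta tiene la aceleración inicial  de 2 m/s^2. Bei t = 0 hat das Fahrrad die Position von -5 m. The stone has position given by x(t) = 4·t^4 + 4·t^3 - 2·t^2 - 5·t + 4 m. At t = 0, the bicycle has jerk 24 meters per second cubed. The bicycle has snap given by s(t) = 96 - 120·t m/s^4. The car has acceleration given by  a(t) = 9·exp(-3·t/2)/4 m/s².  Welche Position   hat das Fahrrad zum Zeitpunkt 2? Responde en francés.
Nous devons intégrer notre équation du snap s(t) = 96 - 120·t 4 fois. En prenant ∫s(t)dt et en appliquant j(0) = 24, nous trouvons j(t) = -60·t^2 + 96·t + 24. La primitive du jerk, avec a(0) = 2, donne l'accélération: a(t) = -20·t^3 + 48·t^2 + 24·t + 2. La primitive de l'accélération, avec v(0) = 2, donne la vitesse: v(t) = -5·t^4 + 16·t^3 + 12·t^2 + 2·t + 2. L'intégrale de la vitesse, avec x(0) = -5, donne la position: x(t) = -t^5 + 4·t^4 + 4·t^3 + t^2 + 2·t - 5. Nous avons la position x(t) = -t^5 + 4·t^4 + 4·t^3 + t^2 + 2·t - 5. En substituant t = 2: x(2) = 67.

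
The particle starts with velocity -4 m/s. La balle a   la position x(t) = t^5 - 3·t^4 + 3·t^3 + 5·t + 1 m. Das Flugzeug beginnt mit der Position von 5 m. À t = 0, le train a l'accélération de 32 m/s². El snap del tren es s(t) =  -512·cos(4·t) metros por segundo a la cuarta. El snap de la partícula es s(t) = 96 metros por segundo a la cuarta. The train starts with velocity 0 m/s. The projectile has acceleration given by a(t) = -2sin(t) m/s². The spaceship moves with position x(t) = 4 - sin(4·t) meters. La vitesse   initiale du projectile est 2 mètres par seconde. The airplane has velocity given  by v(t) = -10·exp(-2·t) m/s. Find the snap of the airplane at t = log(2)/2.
We must differentiate our velocity equation v(t) = -10·exp(-2·t) 3 times. Taking d/dt of v(t), we find a(t) = 20·exp(-2·t). Taking d/dt of a(t), we find j(t) = -40·exp(-2·t). The derivative of jerk gives snap: s(t) = 80·exp(-2·t). We have snap s(t) = 80·exp(-2·t). Substituting t = log(2)/2: s(log(2)/2) = 40.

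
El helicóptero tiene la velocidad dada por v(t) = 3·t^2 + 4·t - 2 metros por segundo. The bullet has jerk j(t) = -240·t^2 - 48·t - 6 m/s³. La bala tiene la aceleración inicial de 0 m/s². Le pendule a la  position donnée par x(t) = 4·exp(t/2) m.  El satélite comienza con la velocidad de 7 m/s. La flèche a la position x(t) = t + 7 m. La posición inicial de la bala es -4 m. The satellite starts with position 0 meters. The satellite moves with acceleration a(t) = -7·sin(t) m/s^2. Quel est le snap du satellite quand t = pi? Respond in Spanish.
Partiendo de la aceleración a(t) = -7·sin(t), tomamos 2 derivadas. Derivando la aceleración, obtenemos la sacudida: j(t) = -7·cos(t). La derivada de la sacudida da el snap: s(t) = 7·sin(t). Tenemos el snap s(t) = 7·sin(t). Sustituyendo t = pi: s(pi) = 0.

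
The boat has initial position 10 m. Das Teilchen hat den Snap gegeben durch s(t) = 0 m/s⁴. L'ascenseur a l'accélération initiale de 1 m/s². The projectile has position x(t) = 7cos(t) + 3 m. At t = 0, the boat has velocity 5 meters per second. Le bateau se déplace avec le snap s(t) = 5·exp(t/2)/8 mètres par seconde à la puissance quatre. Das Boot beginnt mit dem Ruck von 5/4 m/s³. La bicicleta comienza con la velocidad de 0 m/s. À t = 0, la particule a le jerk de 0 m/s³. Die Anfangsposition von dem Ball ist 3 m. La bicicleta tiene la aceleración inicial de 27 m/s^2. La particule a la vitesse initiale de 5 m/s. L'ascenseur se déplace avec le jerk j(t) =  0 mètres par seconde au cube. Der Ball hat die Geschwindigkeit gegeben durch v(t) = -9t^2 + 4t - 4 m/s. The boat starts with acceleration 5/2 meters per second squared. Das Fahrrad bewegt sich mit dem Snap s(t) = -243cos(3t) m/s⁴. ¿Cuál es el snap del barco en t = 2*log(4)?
De la ecuación del snap s(t) = 5·exp(t/2)/8, sustituimos t = 2*log(4) para obtener s = 5/2.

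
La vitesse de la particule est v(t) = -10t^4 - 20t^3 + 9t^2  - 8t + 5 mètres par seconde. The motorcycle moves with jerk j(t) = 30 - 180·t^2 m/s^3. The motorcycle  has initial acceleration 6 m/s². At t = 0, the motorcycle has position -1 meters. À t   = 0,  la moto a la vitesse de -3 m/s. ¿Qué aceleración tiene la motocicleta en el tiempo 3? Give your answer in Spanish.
Necesitamos integrar nuestra ecuación de la sacudida j(t) = 30 - 180·t^2 1 vez. Integrando la sacudida y usando la condición inicial a(0) = 6, obtenemos a(t) = -60·t^3 + 30·t + 6. Usando a(t) = -60·t^3 + 30·t + 6 y sustituyendo t = 3, encontramos a = -1524.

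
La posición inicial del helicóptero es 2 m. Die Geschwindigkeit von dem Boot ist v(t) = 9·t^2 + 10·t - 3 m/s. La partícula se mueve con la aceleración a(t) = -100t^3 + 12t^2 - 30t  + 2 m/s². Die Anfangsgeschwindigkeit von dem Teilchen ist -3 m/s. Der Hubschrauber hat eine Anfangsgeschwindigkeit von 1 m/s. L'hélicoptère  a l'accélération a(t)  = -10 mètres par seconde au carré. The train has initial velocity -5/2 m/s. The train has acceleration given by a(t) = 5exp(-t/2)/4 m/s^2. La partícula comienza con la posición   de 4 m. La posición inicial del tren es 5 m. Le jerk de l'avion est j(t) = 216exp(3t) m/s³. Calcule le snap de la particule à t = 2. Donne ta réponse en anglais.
We must differentiate our acceleration equation a(t) = -100·t^3 + 12·t^2 - 30·t + 2 2 times. Taking d/dt of a(t), we find j(t) = -300·t^2 + 24·t - 30. Taking d/dt of j(t), we find s(t) = 24 - 600·t. We have snap s(t) = 24 - 600·t. Substituting t = 2: s(2) = -1176.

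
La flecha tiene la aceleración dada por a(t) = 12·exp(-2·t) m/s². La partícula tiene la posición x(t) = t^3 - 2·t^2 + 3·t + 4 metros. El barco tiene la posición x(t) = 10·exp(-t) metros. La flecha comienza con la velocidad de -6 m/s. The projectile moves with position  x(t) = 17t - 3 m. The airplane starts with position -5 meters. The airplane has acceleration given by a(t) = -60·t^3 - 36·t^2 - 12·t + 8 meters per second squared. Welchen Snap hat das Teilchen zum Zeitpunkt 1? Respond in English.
Starting from position x(t) = t^3 - 2·t^2 + 3·t + 4, we take 4 derivatives. Taking d/dt of x(t), we find v(t) = 3·t^2 - 4·t + 3. The derivative of velocity gives acceleration: a(t) = 6·t - 4. Differentiating acceleration, we get jerk: j(t) = 6. The derivative of jerk gives snap: s(t) = 0. From the given snap equation s(t) = 0, we substitute t = 1 to get s = 0.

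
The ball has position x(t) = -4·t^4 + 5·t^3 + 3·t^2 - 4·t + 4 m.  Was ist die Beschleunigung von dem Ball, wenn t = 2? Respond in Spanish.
Partiendo de la posición x(t) = -4·t^4 + 5·t^3 + 3·t^2 - 4·t + 4, tomamos 2 derivadas. Derivando la posición, obtenemos la velocidad: v(t) = -16·t^3 + 15·t^2 + 6·t - 4. Tomando d/dt de v(t), encontramos a(t) = -48·t^2 + 30·t + 6. De la ecuación de la aceleración a(t) = -48·t^2 + 30·t + 6, sustituimos t = 2 para obtener a = -126.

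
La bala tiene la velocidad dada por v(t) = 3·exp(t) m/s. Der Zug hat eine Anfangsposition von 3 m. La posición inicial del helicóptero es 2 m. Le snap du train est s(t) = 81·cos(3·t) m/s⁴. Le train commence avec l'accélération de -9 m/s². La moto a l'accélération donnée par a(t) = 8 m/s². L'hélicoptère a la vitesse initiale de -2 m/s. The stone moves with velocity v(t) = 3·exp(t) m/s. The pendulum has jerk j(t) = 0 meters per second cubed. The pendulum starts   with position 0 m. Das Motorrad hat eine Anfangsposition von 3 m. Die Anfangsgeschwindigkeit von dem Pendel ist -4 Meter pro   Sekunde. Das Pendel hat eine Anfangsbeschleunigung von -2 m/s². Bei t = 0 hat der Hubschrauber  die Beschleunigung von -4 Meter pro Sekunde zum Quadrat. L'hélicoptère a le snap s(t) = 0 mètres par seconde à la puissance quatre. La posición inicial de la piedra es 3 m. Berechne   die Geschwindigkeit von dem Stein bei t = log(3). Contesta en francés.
De l'équation de la vitesse v(t) = 3·exp(t), nous substituons t = log(3) pour obtenir v = 9.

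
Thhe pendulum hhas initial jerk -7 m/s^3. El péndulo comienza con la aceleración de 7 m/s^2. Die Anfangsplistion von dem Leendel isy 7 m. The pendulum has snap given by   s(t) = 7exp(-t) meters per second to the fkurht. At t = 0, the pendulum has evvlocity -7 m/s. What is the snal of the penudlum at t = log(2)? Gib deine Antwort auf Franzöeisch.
En utilisant s(t) = 7·exp(-t) et en substituant t = log(2), nous trouvons s = 7/2.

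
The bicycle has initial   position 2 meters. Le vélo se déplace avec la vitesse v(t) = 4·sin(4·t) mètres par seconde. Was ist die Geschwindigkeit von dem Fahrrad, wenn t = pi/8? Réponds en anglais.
Using v(t) = 4·sin(4·t) and substituting t = pi/8, we find v = 4.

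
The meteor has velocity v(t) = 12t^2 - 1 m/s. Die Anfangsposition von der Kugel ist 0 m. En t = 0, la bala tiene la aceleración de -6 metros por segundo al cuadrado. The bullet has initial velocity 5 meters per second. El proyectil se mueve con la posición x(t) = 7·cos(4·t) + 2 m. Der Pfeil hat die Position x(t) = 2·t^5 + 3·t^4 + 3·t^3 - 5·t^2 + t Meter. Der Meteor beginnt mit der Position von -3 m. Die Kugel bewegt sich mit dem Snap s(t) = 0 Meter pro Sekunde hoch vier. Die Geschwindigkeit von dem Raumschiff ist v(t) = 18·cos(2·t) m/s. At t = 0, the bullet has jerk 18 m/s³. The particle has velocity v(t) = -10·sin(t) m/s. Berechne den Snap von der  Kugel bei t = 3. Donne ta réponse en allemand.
Wir haben den Snap s(t) = 0. Durch Einsetzen von t = 3: s(3) = 0.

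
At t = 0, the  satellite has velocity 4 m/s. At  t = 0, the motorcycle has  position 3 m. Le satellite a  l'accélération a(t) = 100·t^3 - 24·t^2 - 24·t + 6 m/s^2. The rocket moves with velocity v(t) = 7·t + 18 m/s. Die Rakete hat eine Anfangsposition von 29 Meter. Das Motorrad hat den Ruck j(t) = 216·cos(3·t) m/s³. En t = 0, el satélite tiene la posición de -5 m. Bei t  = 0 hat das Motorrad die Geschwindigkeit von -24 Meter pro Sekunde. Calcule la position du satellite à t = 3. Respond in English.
Starting from acceleration a(t) = 100·t^3 - 24·t^2 - 24·t + 6, we take 2 antiderivatives. The antiderivative of acceleration is velocity. Using v(0) = 4, we get v(t) = 25·t^4 - 8·t^3 - 12·t^2 + 6·t + 4. The integral of velocity is position. Using x(0) = -5, we get x(t) = 5·t^5 - 2·t^4 - 4·t^3 + 3·t^2 + 4·t - 5. We have position x(t) = 5·t^5 - 2·t^4 - 4·t^3 + 3·t^2 + 4·t - 5. Substituting t = 3: x(3) = 979.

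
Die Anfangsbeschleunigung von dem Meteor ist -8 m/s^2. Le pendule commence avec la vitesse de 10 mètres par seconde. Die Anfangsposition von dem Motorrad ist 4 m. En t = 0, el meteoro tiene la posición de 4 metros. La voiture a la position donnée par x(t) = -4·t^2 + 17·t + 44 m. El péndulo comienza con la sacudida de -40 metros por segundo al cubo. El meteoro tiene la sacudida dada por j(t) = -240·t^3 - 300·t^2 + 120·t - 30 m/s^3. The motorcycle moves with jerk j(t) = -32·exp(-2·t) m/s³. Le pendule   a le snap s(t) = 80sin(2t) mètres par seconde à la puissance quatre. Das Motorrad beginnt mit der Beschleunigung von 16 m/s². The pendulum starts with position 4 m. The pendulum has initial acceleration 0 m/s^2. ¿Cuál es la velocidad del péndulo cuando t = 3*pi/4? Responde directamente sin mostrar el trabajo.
v(3*pi/4) = 0.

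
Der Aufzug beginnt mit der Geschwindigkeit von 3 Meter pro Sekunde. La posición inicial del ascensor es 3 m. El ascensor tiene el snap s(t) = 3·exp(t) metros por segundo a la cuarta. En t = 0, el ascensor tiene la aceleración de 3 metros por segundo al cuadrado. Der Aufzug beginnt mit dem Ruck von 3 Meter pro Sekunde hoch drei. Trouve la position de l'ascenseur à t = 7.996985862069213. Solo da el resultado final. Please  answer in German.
Bei t = 7.996985862069213, x = 8915.95948785266.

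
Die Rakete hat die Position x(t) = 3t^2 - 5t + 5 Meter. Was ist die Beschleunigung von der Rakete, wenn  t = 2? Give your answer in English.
To solve this, we need to take 2 derivatives of our position equation x(t) = 3·t^2 - 5·t + 5. The derivative of position gives velocity: v(t) = 6·t - 5. The derivative of velocity gives acceleration: a(t) = 6. We have acceleration a(t) = 6. Substituting t = 2: a(2) = 6.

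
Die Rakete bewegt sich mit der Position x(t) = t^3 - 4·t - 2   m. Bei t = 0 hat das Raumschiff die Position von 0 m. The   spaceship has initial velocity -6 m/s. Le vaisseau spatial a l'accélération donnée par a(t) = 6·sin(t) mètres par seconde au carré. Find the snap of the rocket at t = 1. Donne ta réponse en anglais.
To solve this, we need to take 4 derivatives of our position equation x(t) = t^3 - 4·t - 2. The derivative of position gives velocity: v(t) = 3·t^2 - 4. The derivative of velocity gives acceleration: a(t) = 6·t. Differentiating acceleration, we get jerk: j(t) = 6. Taking d/dt of j(t), we find s(t) = 0. From the given snap equation s(t) = 0, we substitute t = 1 to get s = 0.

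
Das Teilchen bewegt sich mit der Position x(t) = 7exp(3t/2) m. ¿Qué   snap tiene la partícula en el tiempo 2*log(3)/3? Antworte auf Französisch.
Nous devons dériver notre équation de la position x(t) = 7·exp(3·t/2) 4 fois. En prenant d/dt de x(t), nous trouvons v(t) = 21·exp(3·t/2)/2. En dérivant la vitesse, nous obtenons l'accélération: a(t) = 63·exp(3·t/2)/4. En prenant d/dt de a(t), nous trouvons j(t) = 189·exp(3·t/2)/8. En prenant d/dt de j(t), nous trouvons s(t) = 567·exp(3·t/2)/16. De l'équation du snap s(t) = 567·exp(3·t/2)/16, nous substituons t = 2*log(3)/3 pour obtenir s = 1701/16.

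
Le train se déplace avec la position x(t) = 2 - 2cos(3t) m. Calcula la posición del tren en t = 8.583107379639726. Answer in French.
En utilisant x(t) = 2 - 2·cos(3·t) et en substituant t = 8.583107379639726, nous trouvons x = 0.368279386007865.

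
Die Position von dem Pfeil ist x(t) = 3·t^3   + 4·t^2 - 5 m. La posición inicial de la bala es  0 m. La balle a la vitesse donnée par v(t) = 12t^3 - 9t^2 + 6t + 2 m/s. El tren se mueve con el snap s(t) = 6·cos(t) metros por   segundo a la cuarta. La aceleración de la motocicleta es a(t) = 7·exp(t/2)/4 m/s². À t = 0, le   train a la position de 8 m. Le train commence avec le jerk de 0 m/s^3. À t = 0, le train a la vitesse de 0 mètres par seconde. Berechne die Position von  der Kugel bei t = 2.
Um dies zu lösen, müssen wir 1 Integral unserer Gleichung für die Geschwindigkeit v(t) = 12·t^3 - 9·t^2 + 6·t + 2 finden. Durch Integration von der Geschwindigkeit und Verwendung der Anfangsbedingung x(0) = 0, erhalten wir x(t) = 3·t^4 - 3·t^3 + 3·t^2 + 2·t. Mit x(t) = 3·t^4 - 3·t^3 + 3·t^2 + 2·t und Einsetzen von t = 2, finden wir x = 40.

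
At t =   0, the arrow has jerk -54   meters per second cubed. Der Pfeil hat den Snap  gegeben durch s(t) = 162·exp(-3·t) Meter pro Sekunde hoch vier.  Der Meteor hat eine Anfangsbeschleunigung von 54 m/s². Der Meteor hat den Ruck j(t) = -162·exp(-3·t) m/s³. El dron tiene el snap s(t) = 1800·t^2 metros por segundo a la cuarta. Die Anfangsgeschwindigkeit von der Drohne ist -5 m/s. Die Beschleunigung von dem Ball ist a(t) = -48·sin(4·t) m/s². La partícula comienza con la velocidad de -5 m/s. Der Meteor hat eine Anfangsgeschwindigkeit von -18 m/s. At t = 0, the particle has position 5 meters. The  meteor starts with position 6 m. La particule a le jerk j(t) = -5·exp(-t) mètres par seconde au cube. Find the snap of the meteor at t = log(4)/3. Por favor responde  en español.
Para resolver esto, necesitamos tomar 1 derivada de nuestra ecuación de la sacudida j(t) = -162·exp(-3·t). Tomando d/dt de j(t), encontramos s(t) = 486·exp(-3·t). Tenemos el snap s(t) = 486·exp(-3·t). Sustituyendo t = log(4)/3: s(log(4)/3) = 243/2.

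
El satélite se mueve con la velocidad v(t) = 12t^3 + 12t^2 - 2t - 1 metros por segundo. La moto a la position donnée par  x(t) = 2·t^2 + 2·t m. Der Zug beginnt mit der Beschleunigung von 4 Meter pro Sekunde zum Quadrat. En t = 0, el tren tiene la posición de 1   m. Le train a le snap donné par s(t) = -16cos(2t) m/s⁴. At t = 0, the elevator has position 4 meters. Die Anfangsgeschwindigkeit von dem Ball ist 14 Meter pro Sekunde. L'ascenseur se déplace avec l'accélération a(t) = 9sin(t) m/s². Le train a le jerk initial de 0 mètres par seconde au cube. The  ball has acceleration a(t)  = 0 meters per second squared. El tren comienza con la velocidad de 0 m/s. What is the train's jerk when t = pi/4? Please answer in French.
Nous devons intégrer notre équation du snap s(t) = -16·cos(2·t) 1 fois. L'intégrale du snap, avec j(0) = 0, donne le jerk: j(t) = -8·sin(2·t). Nous avons le jerk j(t) = -8·sin(2·t). En substituant t = pi/4: j(pi/4) = -8.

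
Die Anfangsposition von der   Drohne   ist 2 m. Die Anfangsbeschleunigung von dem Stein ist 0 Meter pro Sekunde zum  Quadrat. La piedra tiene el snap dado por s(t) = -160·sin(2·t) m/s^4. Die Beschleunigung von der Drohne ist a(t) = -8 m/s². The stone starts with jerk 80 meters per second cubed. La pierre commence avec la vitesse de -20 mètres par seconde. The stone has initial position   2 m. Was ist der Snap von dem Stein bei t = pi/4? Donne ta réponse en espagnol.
Tenemos el snap s(t) = -160·sin(2·t). Sustituyendo t = pi/4: s(pi/4) = -160.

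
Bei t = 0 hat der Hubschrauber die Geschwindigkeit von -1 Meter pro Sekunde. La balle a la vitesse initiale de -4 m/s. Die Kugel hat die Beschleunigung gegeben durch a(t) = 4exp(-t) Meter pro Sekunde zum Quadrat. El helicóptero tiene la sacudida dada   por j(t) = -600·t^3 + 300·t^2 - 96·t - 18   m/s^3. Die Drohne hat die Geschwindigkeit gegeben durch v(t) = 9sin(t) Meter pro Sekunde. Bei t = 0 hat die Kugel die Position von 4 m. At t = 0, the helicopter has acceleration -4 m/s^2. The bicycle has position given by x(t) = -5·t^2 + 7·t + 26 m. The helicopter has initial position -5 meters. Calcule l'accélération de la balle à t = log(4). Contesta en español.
Tenemos la aceleración a(t) = 4·exp(-t). Sustituyendo t = log(4): a(log(4)) = 1.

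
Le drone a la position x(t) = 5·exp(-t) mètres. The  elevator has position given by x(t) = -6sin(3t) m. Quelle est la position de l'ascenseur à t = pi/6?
Nous avons la position x(t) = -6·sin(3·t). En substituant t = pi/6: x(pi/6) = -6.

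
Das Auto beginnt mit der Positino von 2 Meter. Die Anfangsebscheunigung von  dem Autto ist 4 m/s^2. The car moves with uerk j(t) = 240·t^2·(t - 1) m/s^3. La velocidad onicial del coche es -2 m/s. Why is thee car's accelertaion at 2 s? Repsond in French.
Nous devons intégrer notre équation du jerk j(t) = 240·t^2·(t - 1) 1 fois. La primitive du jerk est l'accélération. En utilisant a(0) = 4, nous obtenons a(t) = 60·t^4 - 80·t^3 + 4. En utilisant a(t) = 60·t^4 - 80·t^3 + 4 et en substituant t = 2, nous trouvons a = 324.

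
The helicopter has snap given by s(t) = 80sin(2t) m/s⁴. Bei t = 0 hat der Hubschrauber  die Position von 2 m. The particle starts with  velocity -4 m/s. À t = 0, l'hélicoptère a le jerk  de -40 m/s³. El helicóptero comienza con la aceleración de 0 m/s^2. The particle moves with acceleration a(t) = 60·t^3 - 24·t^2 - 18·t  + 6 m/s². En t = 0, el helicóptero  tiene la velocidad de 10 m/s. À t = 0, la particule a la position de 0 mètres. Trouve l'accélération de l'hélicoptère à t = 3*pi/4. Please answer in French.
Pour résoudre ceci, nous devons prendre 2 primitives de notre équation du snap s(t) = 80·sin(2·t). L'intégrale du snap, avec j(0) = -40, donne le jerk: j(t) = -40·cos(2·t). La primitive du jerk est l'accélération. En utilisant a(0) = 0, nous obtenons a(t) = -20·sin(2·t). De l'équation de l'accélération a(t) = -20·sin(2·t), nous substituons t = 3*pi/4 pour obtenir a = 20.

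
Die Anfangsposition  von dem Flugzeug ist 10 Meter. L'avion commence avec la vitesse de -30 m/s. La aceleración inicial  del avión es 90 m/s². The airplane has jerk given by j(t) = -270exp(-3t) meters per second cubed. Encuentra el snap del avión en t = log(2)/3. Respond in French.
En partant du jerk j(t) = -270·exp(-3·t), nous prenons 1 dérivée. En dérivant le jerk, nous obtenons le snap: s(t) = 810·exp(-3·t). De l'équation du snap s(t) = 810·exp(-3·t), nous substituons t = log(2)/3 pour obtenir s = 405.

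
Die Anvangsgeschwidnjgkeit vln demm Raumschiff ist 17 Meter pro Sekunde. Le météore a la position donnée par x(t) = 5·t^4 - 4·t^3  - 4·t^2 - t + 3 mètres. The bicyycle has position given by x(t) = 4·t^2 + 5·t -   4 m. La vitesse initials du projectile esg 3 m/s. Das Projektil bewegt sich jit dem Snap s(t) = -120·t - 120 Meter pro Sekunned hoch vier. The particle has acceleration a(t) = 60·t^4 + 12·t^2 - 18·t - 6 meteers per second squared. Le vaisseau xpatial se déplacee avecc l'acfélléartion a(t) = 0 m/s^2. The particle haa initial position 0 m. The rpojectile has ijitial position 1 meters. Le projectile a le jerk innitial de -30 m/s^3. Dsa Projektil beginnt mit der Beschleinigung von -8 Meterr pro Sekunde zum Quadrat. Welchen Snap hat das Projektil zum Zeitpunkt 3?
Mit s(t) = -120·t - 120 und Einsetzen von t = 3, finden wir s = -480.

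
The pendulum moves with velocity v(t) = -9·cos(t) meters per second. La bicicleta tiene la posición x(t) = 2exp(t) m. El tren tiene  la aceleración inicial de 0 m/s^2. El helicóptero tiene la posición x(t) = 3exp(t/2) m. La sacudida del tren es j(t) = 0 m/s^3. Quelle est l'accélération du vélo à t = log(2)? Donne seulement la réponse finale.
L'accélération à t = log(2) est a = 4.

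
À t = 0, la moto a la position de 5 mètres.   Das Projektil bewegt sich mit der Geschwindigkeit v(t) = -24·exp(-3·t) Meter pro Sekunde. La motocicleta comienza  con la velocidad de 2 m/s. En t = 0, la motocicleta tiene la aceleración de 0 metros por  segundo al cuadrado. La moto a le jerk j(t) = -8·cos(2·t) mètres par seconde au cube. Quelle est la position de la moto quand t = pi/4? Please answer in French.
Pour résoudre ceci, nous devons prendre 3 intégrales de notre équation du jerk j(t) = -8·cos(2·t). L'intégrale du jerk, avec a(0) = 0, donne l'accélération: a(t) = -4·sin(2·t). En prenant ∫a(t)dt et en appliquant v(0) = 2, nous trouvons v(t) = 2·cos(2·t). L'intégrale de la vitesse, avec x(0) = 5, donne la position: x(t) = sin(2·t) + 5. En utilisant x(t) = sin(2·t) + 5 et en substituant t = pi/4, nous trouvons x = 6.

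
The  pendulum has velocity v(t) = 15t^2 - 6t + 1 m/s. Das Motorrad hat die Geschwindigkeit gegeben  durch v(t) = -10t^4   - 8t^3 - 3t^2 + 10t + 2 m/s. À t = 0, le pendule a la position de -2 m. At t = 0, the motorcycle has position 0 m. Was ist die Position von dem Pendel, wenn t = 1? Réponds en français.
En partant de la vitesse v(t) = 15·t^2 - 6·t + 1, nous prenons 1 intégrale. En prenant ∫v(t)dt et en appliquant x(0) = -2, nous trouvons x(t) = 5·t^3 - 3·t^2 + t - 2. De l'équation de la position x(t) = 5·t^3 - 3·t^2 + t - 2, nous substituons t = 1 pour obtenir x = 1.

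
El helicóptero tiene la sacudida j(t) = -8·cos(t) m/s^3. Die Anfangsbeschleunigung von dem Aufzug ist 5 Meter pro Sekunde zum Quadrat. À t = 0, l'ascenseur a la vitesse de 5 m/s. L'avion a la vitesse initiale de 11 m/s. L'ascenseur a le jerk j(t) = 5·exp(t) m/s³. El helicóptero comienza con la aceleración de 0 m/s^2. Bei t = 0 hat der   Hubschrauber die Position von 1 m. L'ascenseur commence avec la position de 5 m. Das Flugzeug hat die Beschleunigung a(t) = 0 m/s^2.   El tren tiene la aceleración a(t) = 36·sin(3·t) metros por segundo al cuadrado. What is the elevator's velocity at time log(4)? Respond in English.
To find the answer, we compute 2 antiderivatives of j(t) = 5·exp(t). The antiderivative of jerk is acceleration. Using a(0) = 5, we get a(t) = 5·exp(t). Finding the antiderivative of a(t) and using v(0) = 5: v(t) = 5·exp(t). From the given velocity equation v(t) = 5·exp(t), we substitute t = log(4) to get v = 20.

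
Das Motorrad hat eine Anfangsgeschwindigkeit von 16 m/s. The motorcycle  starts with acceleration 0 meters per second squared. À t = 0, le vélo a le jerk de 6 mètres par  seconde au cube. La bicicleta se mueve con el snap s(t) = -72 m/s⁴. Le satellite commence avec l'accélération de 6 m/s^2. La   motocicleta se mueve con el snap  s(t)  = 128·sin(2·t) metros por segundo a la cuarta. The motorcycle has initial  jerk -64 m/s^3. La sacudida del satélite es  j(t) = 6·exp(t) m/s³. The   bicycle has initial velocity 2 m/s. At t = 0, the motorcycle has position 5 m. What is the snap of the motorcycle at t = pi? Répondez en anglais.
We have snap s(t) = 128·sin(2·t). Substituting t = pi: s(pi) = 0.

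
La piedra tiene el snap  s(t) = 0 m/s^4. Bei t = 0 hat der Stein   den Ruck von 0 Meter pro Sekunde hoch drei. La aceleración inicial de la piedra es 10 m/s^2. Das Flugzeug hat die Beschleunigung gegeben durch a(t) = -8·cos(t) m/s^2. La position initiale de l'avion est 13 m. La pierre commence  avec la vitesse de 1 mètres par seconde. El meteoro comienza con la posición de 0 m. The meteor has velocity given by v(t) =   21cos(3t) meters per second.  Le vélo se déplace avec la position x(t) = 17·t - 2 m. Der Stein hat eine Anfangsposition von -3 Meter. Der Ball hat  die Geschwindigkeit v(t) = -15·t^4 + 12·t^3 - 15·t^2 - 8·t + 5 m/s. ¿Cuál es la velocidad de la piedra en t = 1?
Partiendo del snap s(t) = 0, tomamos 3 antiderivadas. La integral del snap, con j(0) = 0, da la sacudida: j(t) = 0. Tomando ∫j(t)dt y aplicando a(0) = 10, encontramos a(t) = 10. La antiderivada de la aceleración, con v(0) = 1, da la velocidad: v(t) = 10·t + 1. Usando v(t) = 10·t + 1 y sustituyendo t = 1, encontramos v = 11.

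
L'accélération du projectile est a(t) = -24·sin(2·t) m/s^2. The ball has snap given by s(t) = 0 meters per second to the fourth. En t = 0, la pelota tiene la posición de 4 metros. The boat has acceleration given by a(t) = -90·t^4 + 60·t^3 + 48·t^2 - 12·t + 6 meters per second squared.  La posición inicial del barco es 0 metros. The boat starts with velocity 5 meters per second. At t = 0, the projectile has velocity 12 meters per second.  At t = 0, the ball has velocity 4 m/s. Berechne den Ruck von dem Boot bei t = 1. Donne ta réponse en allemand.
Ausgehend von der Beschleunigung a(t) = -90·t^4 + 60·t^3 + 48·t^2 - 12·t + 6, nehmen wir 1 Ableitung. Die Ableitung von der Beschleunigung ergibt den Ruck: j(t) = -360·t^3 + 180·t^2 + 96·t - 12. Mit j(t) = -360·t^3 + 180·t^2 + 96·t - 12 und Einsetzen von t = 1, finden wir j = -96.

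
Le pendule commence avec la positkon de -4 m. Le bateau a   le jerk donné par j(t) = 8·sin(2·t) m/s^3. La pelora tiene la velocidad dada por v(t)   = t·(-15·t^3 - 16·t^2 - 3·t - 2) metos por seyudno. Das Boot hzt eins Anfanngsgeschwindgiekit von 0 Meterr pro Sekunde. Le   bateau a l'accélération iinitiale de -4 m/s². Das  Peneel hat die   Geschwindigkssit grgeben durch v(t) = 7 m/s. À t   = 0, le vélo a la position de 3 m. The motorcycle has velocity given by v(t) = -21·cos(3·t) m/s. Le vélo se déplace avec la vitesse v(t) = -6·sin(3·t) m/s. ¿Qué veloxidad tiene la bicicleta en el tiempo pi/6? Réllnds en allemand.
Mit v(t) = -6·sin(3·t) und Einsetzen von t = pi/6, finden wir v = -6.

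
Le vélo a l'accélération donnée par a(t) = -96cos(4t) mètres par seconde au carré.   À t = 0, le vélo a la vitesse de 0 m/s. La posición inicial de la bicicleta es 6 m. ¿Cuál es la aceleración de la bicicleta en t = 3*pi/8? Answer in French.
En utilisant a(t) = -96·cos(4·t) et en substituant t = 3*pi/8, nous trouvons a = 0.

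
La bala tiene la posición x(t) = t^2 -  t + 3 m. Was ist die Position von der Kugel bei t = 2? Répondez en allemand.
Mit x(t) = t^2 - t + 3 und Einsetzen von t = 2, finden wir x = 5.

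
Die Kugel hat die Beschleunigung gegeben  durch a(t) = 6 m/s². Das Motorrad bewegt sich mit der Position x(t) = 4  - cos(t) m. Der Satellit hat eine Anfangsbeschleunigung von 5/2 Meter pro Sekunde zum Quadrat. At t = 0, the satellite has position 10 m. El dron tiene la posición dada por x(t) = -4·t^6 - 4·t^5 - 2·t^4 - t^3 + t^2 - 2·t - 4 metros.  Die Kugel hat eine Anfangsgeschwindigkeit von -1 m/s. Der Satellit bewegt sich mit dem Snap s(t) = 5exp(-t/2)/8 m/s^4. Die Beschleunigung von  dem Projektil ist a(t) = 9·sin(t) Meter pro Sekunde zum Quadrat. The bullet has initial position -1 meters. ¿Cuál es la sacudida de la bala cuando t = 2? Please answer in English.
To solve this, we need to take 1 derivative of our acceleration equation a(t) = 6. Taking d/dt of a(t), we find j(t) = 0. Using j(t) = 0 and substituting t = 2, we find j = 0.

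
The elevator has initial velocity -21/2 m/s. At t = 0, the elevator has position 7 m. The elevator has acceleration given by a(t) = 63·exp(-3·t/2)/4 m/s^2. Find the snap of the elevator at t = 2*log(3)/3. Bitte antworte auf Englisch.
Starting from acceleration a(t) = 63·exp(-3·t/2)/4, we take 2 derivatives. Taking d/dt of a(t), we find j(t) = -189·exp(-3·t/2)/8. Taking d/dt of j(t), we find s(t) = 567·exp(-3·t/2)/16. We have snap s(t) = 567·exp(-3·t/2)/16. Substituting t = 2*log(3)/3: s(2*log(3)/3) = 189/16.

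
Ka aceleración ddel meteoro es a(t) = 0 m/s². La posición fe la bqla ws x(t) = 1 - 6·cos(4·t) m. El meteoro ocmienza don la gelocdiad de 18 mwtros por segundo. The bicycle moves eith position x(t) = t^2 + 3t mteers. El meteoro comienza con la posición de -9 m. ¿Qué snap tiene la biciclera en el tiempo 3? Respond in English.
Starting from position x(t) = t^2 + 3·t, we take 4 derivatives. The derivative of position gives velocity: v(t) = 2·t + 3. The derivative of velocity gives acceleration: a(t) = 2. The derivative of acceleration gives jerk: j(t) = 0. The derivative of jerk gives snap: s(t) = 0. Using s(t) = 0 and substituting t = 3, we find s = 0.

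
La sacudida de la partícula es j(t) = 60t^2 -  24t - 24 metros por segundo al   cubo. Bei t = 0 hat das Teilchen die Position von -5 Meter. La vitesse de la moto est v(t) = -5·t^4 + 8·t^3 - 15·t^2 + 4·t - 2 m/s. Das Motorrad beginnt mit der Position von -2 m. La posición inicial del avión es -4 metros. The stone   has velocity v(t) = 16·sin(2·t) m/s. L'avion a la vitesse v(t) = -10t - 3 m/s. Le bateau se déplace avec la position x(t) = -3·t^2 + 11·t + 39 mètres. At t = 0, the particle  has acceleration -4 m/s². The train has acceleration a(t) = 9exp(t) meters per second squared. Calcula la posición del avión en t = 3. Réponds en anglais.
Starting from velocity v(t) = -10·t - 3, we take 1 antiderivative. The integral of velocity, with x(0) = -4, gives position: x(t) = -5·t^2 - 3·t - 4. Using x(t) = -5·t^2 - 3·t - 4 and substituting t = 3, we find x = -58.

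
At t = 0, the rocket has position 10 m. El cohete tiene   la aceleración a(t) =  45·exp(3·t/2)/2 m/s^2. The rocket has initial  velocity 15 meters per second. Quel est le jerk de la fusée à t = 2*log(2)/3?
Pour résoudre ceci, nous devons prendre 1 dérivée de notre équation de l'accélération a(t) = 45·exp(3·t/2)/2. La dérivée de l'accélération donne le jerk: j(t) = 135·exp(3·t/2)/4. Nous avons le jerk j(t) = 135·exp(3·t/2)/4. En substituant t = 2*log(2)/3: j(2*log(2)/3) = 135/2.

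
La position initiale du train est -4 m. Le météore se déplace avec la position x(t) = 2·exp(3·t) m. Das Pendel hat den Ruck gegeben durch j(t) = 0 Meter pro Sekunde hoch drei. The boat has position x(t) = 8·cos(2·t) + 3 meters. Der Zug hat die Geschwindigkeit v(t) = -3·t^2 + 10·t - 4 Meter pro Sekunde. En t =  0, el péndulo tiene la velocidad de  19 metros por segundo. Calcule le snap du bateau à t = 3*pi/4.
Nous devons dériver notre équation de la position x(t) = 8·cos(2·t) + 3 4 fois. En dérivant la position, nous obtenons la vitesse: v(t) = -16·sin(2·t). En dérivant la vitesse, nous obtenons l'accélération: a(t) = -32·cos(2·t). En prenant d/dt de a(t), nous trouvons j(t) = 64·sin(2·t). La dérivée du jerk donne le snap: s(t) = 128·cos(2·t). En utilisant s(t) = 128·cos(2·t) et en substituant t = 3*pi/4, nous trouvons s = 0.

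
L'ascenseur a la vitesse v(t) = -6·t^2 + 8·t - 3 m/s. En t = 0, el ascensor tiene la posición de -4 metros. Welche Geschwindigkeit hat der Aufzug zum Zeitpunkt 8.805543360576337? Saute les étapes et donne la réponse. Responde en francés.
La vitesse à t = 8.805543360576337 est v = -397.781216365329.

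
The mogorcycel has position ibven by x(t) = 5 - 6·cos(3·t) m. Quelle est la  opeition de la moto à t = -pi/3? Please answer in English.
From the given position equation x(t) = 5 - 6·cos(3·t), we substitute t = -pi/3 to get x = 11.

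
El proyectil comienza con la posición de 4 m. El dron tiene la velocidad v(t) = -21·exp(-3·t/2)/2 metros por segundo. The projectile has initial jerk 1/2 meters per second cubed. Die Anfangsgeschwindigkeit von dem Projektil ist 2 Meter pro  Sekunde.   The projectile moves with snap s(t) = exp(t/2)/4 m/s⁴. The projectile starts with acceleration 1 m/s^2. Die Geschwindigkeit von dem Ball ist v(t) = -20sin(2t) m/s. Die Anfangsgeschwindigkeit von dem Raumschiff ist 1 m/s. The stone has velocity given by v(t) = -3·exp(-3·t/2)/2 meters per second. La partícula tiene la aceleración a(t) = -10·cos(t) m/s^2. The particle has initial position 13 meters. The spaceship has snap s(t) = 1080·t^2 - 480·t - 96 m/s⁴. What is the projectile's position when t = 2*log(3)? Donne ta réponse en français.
Nous devons trouver l'intégrale de notre équation du snap s(t) = exp(t/2)/4 4 fois. En prenant ∫s(t)dt et en appliquant j(0) = 1/2, nous trouvons j(t) = exp(t/2)/2. L'intégrale du jerk, avec a(0) = 1, donne l'accélération: a(t) = exp(t/2). La primitive de l'accélération, avec v(0) = 2, donne la vitesse: v(t) = 2·exp(t/2). L'intégrale de la vitesse est la position. En utilisant x(0) = 4, nous obtenons x(t) = 4·exp(t/2). Nous avons la position x(t) = 4·exp(t/2). En substituant t = 2*log(3): x(2*log(3)) = 12.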